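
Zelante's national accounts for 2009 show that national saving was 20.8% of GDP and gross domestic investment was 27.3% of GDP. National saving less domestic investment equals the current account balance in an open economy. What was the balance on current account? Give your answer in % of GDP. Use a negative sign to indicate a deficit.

-6.5

CA = S - I = 20.8 - 27.3 = -6.5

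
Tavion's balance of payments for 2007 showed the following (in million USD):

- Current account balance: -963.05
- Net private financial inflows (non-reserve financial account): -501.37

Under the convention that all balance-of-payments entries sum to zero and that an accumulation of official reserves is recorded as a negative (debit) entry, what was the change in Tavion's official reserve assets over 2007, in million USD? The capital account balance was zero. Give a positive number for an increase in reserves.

Official reserve transactions balance = -((-963.05) + (-501.37)) = 1464.42
An accumulation of reserves is recorded as a debit (negative entry), so the change in the stock of reserves is the negative of that balance.
Change in official reserves = -(1464.42) = -1464.42

-1464.42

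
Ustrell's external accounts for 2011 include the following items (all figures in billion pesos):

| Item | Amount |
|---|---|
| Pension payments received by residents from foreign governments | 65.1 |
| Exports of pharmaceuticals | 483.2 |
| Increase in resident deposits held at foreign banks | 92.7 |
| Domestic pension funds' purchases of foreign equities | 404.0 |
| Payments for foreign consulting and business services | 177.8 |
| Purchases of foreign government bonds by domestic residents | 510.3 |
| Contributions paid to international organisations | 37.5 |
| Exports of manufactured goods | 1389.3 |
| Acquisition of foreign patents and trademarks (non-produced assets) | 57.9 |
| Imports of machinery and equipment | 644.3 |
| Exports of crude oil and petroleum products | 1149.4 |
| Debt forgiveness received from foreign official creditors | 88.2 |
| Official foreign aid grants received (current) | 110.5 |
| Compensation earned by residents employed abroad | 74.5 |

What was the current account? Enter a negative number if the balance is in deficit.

2412.4

Goods: -644.3 + 1389.3 + 483.2 + 1149.4 = 2377.6
Services: -177.8
Primary income: 74.5
Secondary income: 65.1 - 37.5 + 110.5 = 138.1
Current account = 2377.6 + (-177.8) + 74.5 + 138.1 = 2412.4
(Excluded from the current account — financial account: increase in resident deposits held at foreign banks 92.7, domestic pension funds' purchases of foreign equities 404.0, purchases of foreign government bonds by domestic residents 510.3; capital account: acquisition of foreign patents and trademarks (non-produced assets) 57.9, debt forgiveness received from foreign official creditors 88.2.)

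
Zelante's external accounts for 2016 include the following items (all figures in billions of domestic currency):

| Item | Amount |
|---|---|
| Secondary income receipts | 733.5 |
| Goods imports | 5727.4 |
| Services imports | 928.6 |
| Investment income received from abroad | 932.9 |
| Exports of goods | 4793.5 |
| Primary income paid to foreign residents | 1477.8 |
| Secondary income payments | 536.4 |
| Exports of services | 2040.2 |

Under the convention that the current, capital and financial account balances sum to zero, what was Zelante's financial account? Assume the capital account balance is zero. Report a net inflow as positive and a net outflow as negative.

170.1

Goods balance = 4793.5 - 5727.4 = -933.9
Services balance = 2040.2 - 928.6 = 1111.6
Trade balance (goods + services) = -933.9 + 1111.6 = 177.7
Net primary income = 932.9 - 1477.8 = -544.9
Net secondary income = 733.5 - 536.4 = 197.1
Current account = 177.7 + (-544.9) + 197.1 = -170.1
Financial account = -(-170.1) = 170.1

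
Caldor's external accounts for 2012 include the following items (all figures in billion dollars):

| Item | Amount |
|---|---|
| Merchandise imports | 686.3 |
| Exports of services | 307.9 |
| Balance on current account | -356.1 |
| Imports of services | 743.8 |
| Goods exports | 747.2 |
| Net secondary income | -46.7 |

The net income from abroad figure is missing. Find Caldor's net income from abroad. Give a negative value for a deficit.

65.6

Current account = goods balance + services balance + net primary income + net secondary income
Sum of the known components = -421.7
Net income from abroad = CA - (known components) = -356.1 - (-421.7) = 65.6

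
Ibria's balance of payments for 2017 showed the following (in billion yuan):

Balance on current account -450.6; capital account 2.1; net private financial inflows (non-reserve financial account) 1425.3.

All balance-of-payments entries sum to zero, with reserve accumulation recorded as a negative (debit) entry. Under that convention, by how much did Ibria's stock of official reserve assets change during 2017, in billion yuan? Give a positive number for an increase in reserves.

976.8

Official reserve transactions balance = -((-450.6) + 2.1 + 1425.3) = -976.8
An accumulation of reserves is recorded as a debit (negative entry), so the change in the stock of reserves is the negative of that balance.
Change in official reserves = -(-976.8) = 976.8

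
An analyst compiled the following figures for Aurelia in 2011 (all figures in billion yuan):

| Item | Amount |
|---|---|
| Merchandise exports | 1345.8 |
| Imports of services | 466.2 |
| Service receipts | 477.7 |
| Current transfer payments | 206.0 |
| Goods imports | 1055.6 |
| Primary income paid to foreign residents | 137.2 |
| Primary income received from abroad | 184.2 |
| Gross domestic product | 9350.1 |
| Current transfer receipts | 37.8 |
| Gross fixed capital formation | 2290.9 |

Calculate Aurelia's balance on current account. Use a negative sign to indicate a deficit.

180.5

Goods balance = 1345.8 - 1055.6 = 290.2
Services balance = 477.7 - 466.2 = 11.5
Trade balance (goods + services) = 290.2 + 11.5 = 301.7
Net primary income = 184.2 - 137.2 = 47.0
Net secondary income = 37.8 - 206.0 = -168.2
Current account = 301.7 + 47.0 + (-168.2) = 180.5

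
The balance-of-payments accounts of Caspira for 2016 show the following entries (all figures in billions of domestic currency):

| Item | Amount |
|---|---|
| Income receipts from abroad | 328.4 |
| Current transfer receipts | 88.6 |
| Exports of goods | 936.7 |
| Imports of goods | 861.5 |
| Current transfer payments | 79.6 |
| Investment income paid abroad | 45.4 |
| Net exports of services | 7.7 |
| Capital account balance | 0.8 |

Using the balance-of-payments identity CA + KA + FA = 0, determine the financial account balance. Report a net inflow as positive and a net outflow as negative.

Goods balance = 936.7 - 861.5 = 75.2
Services balance = 7.7
Trade balance (goods + services) = 75.2 + 7.7 = 82.9
Net primary income = 328.4 - 45.4 = 283.0
Net secondary income = 88.6 - 79.6 = 9.0
Current account = 82.9 + 283.0 + 9.0 = 374.9
Financial account = -(374.9 + 0.8) = -375.7

-375.7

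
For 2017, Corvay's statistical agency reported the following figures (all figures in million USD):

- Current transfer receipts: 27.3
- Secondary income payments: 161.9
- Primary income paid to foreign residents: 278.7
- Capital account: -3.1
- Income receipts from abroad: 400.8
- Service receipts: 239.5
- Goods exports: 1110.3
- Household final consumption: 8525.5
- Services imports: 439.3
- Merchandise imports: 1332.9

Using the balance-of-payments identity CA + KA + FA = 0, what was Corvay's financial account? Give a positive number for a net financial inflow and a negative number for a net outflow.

438.0

Goods balance = 1110.3 - 1332.9 = -222.6
Services balance = 239.5 - 439.3 = -199.8
Trade balance (goods + services) = -222.6 + (-199.8) = -422.4
Net primary income = 400.8 - 278.7 = 122.1
Net secondary income = 27.3 - 161.9 = -134.6
Current account = -422.4 + 122.1 + (-134.6) = -434.9
Financial account = -(-434.9 + (-3.1)) = 438.0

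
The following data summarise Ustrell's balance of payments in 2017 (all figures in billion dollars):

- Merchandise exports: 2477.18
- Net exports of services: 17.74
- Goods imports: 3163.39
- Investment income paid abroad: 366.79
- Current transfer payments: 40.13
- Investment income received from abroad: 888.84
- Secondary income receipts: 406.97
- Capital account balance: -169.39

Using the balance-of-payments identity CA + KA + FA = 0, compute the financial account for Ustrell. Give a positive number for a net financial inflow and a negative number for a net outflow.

-51.03

Goods balance = 2477.18 - 3163.39 = -686.21
Services balance = 17.74
Trade balance (goods + services) = -686.21 + 17.74 = -668.47
Net primary income = 888.84 - 366.79 = 522.05
Net secondary income = 406.97 - 40.13 = 366.84
Current account = -668.47 + 522.05 + 366.84 = 220.42
Financial account = -(220.42 + (-169.39)) = -51.03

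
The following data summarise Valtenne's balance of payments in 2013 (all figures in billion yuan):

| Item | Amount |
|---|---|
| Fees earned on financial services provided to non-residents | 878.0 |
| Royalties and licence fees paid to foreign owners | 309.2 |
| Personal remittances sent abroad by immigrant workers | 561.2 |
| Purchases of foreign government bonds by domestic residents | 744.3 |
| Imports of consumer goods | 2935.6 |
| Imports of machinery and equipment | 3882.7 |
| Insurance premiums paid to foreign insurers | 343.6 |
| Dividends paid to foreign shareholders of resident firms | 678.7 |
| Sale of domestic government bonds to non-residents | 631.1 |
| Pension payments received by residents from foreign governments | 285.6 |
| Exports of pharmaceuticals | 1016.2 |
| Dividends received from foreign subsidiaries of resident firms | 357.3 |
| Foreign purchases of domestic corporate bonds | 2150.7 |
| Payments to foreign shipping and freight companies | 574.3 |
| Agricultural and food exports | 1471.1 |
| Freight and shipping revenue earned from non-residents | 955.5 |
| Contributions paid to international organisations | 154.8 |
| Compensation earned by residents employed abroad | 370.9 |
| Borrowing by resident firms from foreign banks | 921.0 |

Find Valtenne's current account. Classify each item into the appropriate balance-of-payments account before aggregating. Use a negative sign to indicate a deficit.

-4105.5

Goods: 1471.1 + 1016.2 - 3882.7 - 2935.6 = -4331.0
Services: -343.6 + 955.5 + 878.0 - 309.2 - 574.3 = 606.4
Primary income: -678.7 + 357.3 + 370.9 = 49.5
Secondary income: -561.2 - 154.8 + 285.6 = -430.4
Current account = (-4331.0) + 606.4 + 49.5 + (-430.4) = -4105.5
(Excluded from the current account — financial account: purchases of foreign government bonds by domestic residents 744.3, sale of domestic government bonds to non-residents 631.1, foreign purchases of domestic corporate bonds 2150.7, borrowing by resident firms from foreign banks 921.0.)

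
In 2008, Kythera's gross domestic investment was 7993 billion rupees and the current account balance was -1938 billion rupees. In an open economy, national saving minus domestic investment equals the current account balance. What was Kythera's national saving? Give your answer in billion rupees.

6055

S = I + CA = 7993 + (-1938) = 6055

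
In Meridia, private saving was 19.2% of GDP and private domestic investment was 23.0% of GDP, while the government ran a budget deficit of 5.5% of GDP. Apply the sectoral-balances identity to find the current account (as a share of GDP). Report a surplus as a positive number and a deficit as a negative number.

-9.3

By the sectoral-balances identity, CA = (S_private - I) + (T - G).
Private balance = 19.2 - 23.0 = -3.8
Government balance (T - G) = -5.5
CA = -3.8 + (-5.5) = -9.3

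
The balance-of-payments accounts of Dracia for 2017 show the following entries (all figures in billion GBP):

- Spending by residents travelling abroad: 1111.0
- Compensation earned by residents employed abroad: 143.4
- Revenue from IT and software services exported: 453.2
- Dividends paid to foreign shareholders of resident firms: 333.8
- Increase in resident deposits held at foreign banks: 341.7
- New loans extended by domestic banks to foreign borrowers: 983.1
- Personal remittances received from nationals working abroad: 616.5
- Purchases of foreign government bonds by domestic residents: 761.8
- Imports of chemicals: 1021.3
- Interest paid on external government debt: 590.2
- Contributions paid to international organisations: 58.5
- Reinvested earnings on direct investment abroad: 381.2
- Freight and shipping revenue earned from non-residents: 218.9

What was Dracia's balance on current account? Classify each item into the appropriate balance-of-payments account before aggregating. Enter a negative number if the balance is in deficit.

Goods: -1021.3
Services: 218.9 - 1111.0 + 453.2 = -438.9
Primary income: -333.8 + 381.2 - 590.2 + 143.4 = -399.4
Secondary income: 616.5 - 58.5 = 558.0
Current account = (-1021.3) + (-438.9) + (-399.4) + 558.0 = -1301.6
(Excluded from the current account — financial account: increase in resident deposits held at foreign banks 341.7, new loans extended by domestic banks to foreign borrowers 983.1, purchases of foreign government bonds by domestic residents 761.8.)

-1301.6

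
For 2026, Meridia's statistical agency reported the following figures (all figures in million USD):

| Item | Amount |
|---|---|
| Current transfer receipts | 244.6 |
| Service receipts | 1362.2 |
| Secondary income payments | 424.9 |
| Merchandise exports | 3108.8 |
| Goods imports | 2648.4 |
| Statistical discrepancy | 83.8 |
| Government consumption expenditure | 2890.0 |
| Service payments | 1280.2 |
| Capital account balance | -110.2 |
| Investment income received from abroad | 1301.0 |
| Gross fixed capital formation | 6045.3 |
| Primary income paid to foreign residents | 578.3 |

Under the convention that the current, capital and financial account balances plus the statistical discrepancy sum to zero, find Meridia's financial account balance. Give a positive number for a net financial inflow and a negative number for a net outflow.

Goods balance = 3108.8 - 2648.4 = 460.4
Services balance = 1362.2 - 1280.2 = 82.0
Trade balance (goods + services) = 460.4 + 82.0 = 542.4
Net primary income = 1301.0 - 578.3 = 722.7
Net secondary income = 244.6 - 424.9 = -180.3
Current account = 542.4 + 722.7 + (-180.3) = 1084.8
Financial account = -(1084.8 + (-110.2) + 83.8) = -1058.4

-1058.4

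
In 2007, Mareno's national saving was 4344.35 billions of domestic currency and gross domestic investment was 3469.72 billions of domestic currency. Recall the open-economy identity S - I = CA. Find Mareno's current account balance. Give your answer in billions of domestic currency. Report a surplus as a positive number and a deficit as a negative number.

CA = S - I = 4344.35 - 3469.72 = 874.63

874.63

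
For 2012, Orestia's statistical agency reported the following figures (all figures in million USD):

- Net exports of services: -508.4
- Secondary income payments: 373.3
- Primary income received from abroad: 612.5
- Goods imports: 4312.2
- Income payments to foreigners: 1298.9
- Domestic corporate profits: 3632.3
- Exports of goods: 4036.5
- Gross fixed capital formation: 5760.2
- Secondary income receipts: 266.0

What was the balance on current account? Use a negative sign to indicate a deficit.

Goods balance = 4036.5 - 4312.2 = -275.7
Services balance = -508.4
Trade balance (goods + services) = -275.7 + (-508.4) = -784.1
Net primary income = 612.5 - 1298.9 = -686.4
Net secondary income = 266.0 - 373.3 = -107.3
Current account = -784.1 + (-686.4) + (-107.3) = -1577.8

-1577.8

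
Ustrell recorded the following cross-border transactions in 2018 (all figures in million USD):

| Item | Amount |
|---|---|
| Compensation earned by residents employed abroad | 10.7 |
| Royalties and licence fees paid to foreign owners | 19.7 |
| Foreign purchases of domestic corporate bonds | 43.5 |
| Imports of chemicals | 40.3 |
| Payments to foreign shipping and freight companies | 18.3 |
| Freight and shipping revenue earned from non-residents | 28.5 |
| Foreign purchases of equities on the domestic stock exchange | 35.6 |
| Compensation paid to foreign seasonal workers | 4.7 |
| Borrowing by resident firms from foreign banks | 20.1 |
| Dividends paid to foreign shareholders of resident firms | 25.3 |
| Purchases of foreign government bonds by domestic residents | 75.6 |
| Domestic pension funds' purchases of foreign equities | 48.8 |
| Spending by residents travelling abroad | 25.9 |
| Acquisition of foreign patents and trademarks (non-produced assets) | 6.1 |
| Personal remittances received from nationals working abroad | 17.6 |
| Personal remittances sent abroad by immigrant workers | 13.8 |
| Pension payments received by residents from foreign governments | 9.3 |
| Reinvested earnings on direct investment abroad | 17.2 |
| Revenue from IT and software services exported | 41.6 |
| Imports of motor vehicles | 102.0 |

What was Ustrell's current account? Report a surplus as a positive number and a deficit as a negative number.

Goods: -40.3 - 102.0 = -142.3
Services: -25.9 - 19.7 + 41.6 - 18.3 + 28.5 = 6.2
Primary income: -4.7 - 25.3 + 10.7 + 17.2 = -2.1
Secondary income: 17.6 - 13.8 + 9.3 = 13.1
Current account = (-142.3) + 6.2 + (-2.1) + 13.1 = -125.1
(Excluded from the current account — financial account: foreign purchases of domestic corporate bonds 43.5, foreign purchases of equities on the domestic stock exchange 35.6, borrowing by resident firms from foreign banks 20.1, purchases of foreign government bonds by domestic residents 75.6, domestic pension funds' purchases of foreign equities 48.8; capital account: acquisition of foreign patents and trademarks (non-produced assets) 6.1.)

-125.1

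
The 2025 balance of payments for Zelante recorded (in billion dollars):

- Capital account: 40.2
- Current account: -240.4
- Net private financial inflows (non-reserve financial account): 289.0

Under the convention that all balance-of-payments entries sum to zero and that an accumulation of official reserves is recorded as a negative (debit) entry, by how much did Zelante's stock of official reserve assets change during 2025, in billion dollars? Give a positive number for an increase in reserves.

88.8

Official reserve transactions balance = -((-240.4) + 40.2 + 289.0) = -88.8
An accumulation of reserves is recorded as a debit (negative entry), so the change in the stock of reserves is the negative of that balance.
Change in official reserves = -(-88.8) = 88.8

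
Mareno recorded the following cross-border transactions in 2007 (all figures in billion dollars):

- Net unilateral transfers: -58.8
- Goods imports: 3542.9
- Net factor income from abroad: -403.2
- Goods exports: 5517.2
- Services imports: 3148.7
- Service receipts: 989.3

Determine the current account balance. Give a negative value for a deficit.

Goods balance = 5517.2 - 3542.9 = 1974.3
Services balance = 989.3 - 3148.7 = -2159.4
Trade balance (goods + services) = 1974.3 + (-2159.4) = -185.1
Net primary income = -403.2
Net secondary income = -58.8
Current account = -185.1 + (-403.2) + (-58.8) = -647.1

-647.1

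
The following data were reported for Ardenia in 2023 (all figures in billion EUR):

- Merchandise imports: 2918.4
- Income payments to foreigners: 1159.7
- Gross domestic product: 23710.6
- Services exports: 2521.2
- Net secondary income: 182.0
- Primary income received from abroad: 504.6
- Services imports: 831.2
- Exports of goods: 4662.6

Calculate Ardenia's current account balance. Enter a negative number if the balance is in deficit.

Goods balance = 4662.6 - 2918.4 = 1744.2
Services balance = 2521.2 - 831.2 = 1690.0
Trade balance (goods + services) = 1744.2 + 1690.0 = 3434.2
Net primary income = 504.6 - 1159.7 = -655.1
Net secondary income = 182.0
Current account = 3434.2 + (-655.1) + 182.0 = 2961.1

2961.1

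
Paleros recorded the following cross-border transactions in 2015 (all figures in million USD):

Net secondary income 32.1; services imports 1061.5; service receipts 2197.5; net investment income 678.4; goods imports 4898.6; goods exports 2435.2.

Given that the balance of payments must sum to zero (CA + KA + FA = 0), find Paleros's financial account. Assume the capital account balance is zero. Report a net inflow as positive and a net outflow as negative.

616.9

Goods balance = 2435.2 - 4898.6 = -2463.4
Services balance = 2197.5 - 1061.5 = 1136.0
Trade balance (goods + services) = -2463.4 + 1136.0 = -1327.4
Net primary income = 678.4
Net secondary income = 32.1
Current account = -1327.4 + 678.4 + 32.1 = -616.9
Financial account = -(-616.9) = 616.9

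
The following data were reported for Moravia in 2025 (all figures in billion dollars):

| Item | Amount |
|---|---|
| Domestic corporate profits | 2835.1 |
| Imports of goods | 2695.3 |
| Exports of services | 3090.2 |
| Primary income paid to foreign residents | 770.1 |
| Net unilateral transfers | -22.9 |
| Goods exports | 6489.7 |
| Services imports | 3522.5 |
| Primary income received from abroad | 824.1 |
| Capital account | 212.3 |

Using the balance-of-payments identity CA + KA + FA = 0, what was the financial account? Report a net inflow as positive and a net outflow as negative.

Goods balance = 6489.7 - 2695.3 = 3794.4
Services balance = 3090.2 - 3522.5 = -432.3
Trade balance (goods + services) = 3794.4 + (-432.3) = 3362.1
Net primary income = 824.1 - 770.1 = 54.0
Net secondary income = -22.9
Current account = 3362.1 + 54.0 + (-22.9) = 3393.2
Financial account = -(3393.2 + 212.3) = -3605.5

-3605.5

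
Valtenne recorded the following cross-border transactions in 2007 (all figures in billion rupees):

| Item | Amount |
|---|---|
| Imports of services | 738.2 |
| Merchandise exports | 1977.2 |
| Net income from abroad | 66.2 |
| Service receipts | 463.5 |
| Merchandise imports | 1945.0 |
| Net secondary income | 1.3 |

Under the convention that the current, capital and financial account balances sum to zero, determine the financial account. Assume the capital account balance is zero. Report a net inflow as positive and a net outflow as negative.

175.0

Goods balance = 1977.2 - 1945.0 = 32.2
Services balance = 463.5 - 738.2 = -274.7
Trade balance (goods + services) = 32.2 + (-274.7) = -242.5
Net primary income = 66.2
Net secondary income = 1.3
Current account = -242.5 + 66.2 + 1.3 = -175.0
Financial account = -(-175.0) = 175.0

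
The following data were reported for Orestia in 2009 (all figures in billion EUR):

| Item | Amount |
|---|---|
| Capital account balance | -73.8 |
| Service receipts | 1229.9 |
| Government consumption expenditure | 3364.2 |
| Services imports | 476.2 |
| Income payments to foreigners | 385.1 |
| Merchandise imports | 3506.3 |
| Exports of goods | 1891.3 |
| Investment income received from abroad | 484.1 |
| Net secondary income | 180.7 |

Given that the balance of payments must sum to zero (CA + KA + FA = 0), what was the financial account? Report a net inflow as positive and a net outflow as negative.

Goods balance = 1891.3 - 3506.3 = -1615.0
Services balance = 1229.9 - 476.2 = 753.7
Trade balance (goods + services) = -1615.0 + 753.7 = -861.3
Net primary income = 484.1 - 385.1 = 99.0
Net secondary income = 180.7
Current account = -861.3 + 99.0 + 180.7 = -581.6
Financial account = -(-581.6 + (-73.8)) = 655.4

655.4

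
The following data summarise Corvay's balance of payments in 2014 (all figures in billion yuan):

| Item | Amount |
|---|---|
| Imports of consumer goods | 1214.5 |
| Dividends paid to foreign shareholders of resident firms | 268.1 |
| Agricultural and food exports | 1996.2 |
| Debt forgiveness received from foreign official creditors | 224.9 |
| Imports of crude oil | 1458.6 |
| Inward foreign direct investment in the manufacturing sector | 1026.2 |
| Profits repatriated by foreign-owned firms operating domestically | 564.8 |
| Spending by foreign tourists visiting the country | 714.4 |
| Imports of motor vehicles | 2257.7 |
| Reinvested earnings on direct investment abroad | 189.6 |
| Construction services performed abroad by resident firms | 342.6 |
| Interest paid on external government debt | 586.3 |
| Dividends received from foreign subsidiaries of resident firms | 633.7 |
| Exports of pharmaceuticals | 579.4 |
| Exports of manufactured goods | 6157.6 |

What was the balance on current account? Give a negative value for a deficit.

4263.5

Goods: -1214.5 + 579.4 - 1458.6 - 2257.7 + 1996.2 + 6157.6 = 3802.4
Services: 342.6 + 714.4 = 1057.0
Primary income: 189.6 + 633.7 - 586.3 - 564.8 - 268.1 = -595.9
Current account = 3802.4 + 1057.0 + (-595.9) = 4263.5
(Excluded from the current account — capital account: debt forgiveness received from foreign official creditors 224.9; financial account: inward foreign direct investment in the manufacturing sector 1026.2.)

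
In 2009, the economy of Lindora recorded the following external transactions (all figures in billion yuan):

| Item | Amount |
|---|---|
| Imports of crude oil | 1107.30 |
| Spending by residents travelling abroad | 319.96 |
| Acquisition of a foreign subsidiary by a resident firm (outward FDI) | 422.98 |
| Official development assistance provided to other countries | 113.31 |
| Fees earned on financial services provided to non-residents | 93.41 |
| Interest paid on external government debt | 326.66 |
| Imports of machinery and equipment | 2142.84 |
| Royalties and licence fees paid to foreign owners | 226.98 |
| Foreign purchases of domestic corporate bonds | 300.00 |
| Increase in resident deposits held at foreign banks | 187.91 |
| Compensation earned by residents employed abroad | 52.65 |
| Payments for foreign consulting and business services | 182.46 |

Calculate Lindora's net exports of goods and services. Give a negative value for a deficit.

Goods: -1107.30 - 2142.84 = -3250.14
Services: 93.41 - 182.46 - 319.96 - 226.98 = -635.99
Trade balance = -3250.14 + (-635.99) = -3886.13
(Excluded from the trade balance — financial account: acquisition of a foreign subsidiary by a resident firm (outward FDI) 422.98, foreign purchases of domestic corporate bonds 300.00, increase in resident deposits held at foreign banks 187.91; secondary income: official development assistance provided to other countries 113.31; primary income: interest paid on external government debt 326.66, compensation earned by residents employed abroad 52.65.)

-3886.13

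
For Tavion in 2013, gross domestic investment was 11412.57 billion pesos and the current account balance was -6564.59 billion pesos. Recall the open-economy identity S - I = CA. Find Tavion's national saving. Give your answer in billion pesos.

4847.98

S = I + CA = 11412.57 + (-6564.59) = 4847.98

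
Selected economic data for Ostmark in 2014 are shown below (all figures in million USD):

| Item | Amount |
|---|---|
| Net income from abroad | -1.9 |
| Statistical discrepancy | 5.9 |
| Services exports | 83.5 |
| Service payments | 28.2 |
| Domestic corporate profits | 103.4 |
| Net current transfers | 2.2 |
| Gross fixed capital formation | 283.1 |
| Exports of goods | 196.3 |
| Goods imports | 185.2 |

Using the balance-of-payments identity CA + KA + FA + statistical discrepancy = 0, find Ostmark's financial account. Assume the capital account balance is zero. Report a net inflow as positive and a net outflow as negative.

Goods balance = 196.3 - 185.2 = 11.1
Services balance = 83.5 - 28.2 = 55.3
Trade balance (goods + services) = 11.1 + 55.3 = 66.4
Net primary income = -1.9
Net secondary income = 2.2
Current account = 66.4 + (-1.9) + 2.2 = 66.7
Financial account = -(66.7 + 5.9) = -72.6

-72.6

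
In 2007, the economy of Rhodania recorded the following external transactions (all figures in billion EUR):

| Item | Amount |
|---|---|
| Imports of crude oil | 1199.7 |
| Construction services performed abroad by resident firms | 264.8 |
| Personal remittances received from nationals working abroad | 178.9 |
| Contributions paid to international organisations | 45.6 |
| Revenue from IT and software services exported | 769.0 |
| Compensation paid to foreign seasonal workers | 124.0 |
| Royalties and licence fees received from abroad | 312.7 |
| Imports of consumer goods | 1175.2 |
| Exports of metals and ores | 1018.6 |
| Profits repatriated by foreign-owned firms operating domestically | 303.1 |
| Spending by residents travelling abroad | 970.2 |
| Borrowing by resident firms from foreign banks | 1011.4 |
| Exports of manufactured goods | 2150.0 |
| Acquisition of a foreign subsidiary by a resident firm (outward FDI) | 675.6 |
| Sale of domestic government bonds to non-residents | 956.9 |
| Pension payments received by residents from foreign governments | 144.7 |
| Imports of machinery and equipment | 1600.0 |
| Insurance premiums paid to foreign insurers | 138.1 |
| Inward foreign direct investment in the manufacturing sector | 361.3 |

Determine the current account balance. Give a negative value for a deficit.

Goods: -1175.2 - 1199.7 - 1600.0 + 2150.0 + 1018.6 = -806.3
Services: -970.2 + 264.8 + 769.0 - 138.1 + 312.7 = 238.2
Primary income: -303.1 - 124.0 = -427.1
Secondary income: 144.7 - 45.6 + 178.9 = 278.0
Current account = (-806.3) + 238.2 + (-427.1) + 278.0 = -717.2
(Excluded from the current account — financial account: borrowing by resident firms from foreign banks 1011.4, acquisition of a foreign subsidiary by a resident firm (outward FDI) 675.6, sale of domestic government bonds to non-residents 956.9, inward foreign direct investment in the manufacturing sector 361.3.)

-717.2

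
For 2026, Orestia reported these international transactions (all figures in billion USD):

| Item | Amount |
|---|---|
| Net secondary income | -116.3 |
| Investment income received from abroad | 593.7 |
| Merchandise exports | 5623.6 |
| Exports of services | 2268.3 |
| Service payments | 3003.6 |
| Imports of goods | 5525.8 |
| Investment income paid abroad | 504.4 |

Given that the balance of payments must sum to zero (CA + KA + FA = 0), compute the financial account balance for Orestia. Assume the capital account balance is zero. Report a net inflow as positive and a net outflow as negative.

Goods balance = 5623.6 - 5525.8 = 97.8
Services balance = 2268.3 - 3003.6 = -735.3
Trade balance (goods + services) = 97.8 + (-735.3) = -637.5
Net primary income = 593.7 - 504.4 = 89.3
Net secondary income = -116.3
Current account = -637.5 + 89.3 + (-116.3) = -664.5
Financial account = -(-664.5) = 664.5

664.5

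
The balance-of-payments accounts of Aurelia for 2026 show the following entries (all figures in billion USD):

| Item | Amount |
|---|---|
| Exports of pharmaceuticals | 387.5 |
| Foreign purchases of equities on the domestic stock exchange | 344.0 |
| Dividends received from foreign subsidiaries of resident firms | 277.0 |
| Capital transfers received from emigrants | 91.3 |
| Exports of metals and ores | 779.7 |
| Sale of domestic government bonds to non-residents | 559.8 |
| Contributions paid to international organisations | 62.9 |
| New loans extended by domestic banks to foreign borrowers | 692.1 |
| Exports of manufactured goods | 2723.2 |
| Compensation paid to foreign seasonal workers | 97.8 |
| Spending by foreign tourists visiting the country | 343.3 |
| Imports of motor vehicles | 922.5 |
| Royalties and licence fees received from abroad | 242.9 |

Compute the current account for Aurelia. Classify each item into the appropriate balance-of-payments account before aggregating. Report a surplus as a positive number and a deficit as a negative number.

3670.4

Goods: -922.5 + 387.5 + 779.7 + 2723.2 = 2967.9
Services: 242.9 + 343.3 = 586.2
Primary income: -97.8 + 277.0 = 179.2
Secondary income: -62.9
Current account = 2967.9 + 586.2 + 179.2 + (-62.9) = 3670.4
(Excluded from the current account — financial account: foreign purchases of equities on the domestic stock exchange 344.0, sale of domestic government bonds to non-residents 559.8, new loans extended by domestic banks to foreign borrowers 692.1; capital account: capital transfers received from emigrants 91.3.)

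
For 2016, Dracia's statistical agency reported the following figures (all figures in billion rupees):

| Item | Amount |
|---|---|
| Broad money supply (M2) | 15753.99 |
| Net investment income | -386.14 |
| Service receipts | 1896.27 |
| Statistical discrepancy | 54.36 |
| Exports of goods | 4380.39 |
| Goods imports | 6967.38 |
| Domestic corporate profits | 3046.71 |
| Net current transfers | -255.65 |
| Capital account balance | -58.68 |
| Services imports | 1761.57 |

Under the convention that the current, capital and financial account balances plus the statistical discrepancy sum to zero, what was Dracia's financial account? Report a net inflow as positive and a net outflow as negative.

3098.40

Goods balance = 4380.39 - 6967.38 = -2586.99
Services balance = 1896.27 - 1761.57 = 134.70
Trade balance (goods + services) = -2586.99 + 134.70 = -2452.29
Net primary income = -386.14
Net secondary income = -255.65
Current account = -2452.29 + (-386.14) + (-255.65) = -3094.08
Financial account = -(-3094.08 + (-58.68) + 54.36) = 3098.40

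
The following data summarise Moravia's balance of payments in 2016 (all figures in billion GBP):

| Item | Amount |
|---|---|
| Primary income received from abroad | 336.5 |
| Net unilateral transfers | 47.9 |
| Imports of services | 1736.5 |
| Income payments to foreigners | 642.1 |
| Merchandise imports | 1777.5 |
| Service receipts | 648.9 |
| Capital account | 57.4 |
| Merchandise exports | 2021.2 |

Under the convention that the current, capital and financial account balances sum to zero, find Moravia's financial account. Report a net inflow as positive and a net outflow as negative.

Goods balance = 2021.2 - 1777.5 = 243.7
Services balance = 648.9 - 1736.5 = -1087.6
Trade balance (goods + services) = 243.7 + (-1087.6) = -843.9
Net primary income = 336.5 - 642.1 = -305.6
Net secondary income = 47.9
Current account = -843.9 + (-305.6) + 47.9 = -1101.6
Financial account = -(-1101.6 + 57.4) = 1044.2

1044.2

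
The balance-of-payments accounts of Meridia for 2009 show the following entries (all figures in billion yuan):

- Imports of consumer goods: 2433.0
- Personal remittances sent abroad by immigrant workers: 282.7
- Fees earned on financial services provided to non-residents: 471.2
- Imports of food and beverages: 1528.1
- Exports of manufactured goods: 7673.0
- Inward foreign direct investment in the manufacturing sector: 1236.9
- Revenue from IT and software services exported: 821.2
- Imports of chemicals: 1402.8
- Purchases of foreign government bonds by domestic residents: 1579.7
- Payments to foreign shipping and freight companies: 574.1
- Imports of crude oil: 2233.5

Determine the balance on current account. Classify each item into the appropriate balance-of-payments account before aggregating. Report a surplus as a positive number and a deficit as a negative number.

511.2

Goods: 7673.0 - 2233.5 - 1528.1 - 2433.0 - 1402.8 = 75.6
Services: 821.2 - 574.1 + 471.2 = 718.3
Secondary income: -282.7
Current account = 75.6 + 718.3 + (-282.7) = 511.2
(Excluded from the current account — financial account: inward foreign direct investment in the manufacturing sector 1236.9, purchases of foreign government bonds by domestic residents 1579.7.)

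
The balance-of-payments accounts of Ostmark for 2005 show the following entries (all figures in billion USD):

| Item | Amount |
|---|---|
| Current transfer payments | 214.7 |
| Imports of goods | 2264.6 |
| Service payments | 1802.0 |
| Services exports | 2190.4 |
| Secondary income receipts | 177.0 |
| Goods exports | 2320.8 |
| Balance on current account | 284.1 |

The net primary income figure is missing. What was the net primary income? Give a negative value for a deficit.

Current account = goods balance + services balance + net primary income + net secondary income
Sum of the known components = 406.9
Net primary income = CA - (known components) = 284.1 - 406.9 = -122.8

-122.8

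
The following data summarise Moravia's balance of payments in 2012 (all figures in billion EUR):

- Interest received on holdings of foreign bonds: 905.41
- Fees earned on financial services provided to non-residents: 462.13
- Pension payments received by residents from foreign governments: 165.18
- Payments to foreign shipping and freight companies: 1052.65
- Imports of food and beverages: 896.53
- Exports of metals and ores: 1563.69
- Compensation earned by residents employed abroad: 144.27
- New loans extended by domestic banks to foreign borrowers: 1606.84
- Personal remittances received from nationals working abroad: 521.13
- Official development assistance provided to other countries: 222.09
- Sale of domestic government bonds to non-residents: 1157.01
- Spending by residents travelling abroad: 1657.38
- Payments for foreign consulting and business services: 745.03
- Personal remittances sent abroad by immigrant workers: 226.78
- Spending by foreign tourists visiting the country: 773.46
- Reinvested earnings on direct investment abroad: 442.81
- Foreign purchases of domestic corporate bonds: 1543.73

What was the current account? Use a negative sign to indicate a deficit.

Goods: -896.53 + 1563.69 = 667.16
Services: -745.03 + 773.46 - 1657.38 + 462.13 - 1052.65 = -2219.47
Primary income: 905.41 + 144.27 + 442.81 = 1492.49
Secondary income: 165.18 - 222.09 - 226.78 + 521.13 = 237.44
Current account = 667.16 + (-2219.47) + 1492.49 + 237.44 = 177.62
(Excluded from the current account — financial account: new loans extended by domestic banks to foreign borrowers 1606.84, sale of domestic government bonds to non-residents 1157.01, foreign purchases of domestic corporate bonds 1543.73.)

177.62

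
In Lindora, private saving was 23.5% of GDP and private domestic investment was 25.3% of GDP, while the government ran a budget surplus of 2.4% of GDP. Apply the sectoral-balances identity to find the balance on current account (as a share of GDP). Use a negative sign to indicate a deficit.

0.6

By the sectoral-balances identity, CA = (S_private - I) + (T - G).
Private balance = 23.5 - 25.3 = -1.8
Government balance (T - G) = 2.4
CA = -1.8 + 2.4 = 0.6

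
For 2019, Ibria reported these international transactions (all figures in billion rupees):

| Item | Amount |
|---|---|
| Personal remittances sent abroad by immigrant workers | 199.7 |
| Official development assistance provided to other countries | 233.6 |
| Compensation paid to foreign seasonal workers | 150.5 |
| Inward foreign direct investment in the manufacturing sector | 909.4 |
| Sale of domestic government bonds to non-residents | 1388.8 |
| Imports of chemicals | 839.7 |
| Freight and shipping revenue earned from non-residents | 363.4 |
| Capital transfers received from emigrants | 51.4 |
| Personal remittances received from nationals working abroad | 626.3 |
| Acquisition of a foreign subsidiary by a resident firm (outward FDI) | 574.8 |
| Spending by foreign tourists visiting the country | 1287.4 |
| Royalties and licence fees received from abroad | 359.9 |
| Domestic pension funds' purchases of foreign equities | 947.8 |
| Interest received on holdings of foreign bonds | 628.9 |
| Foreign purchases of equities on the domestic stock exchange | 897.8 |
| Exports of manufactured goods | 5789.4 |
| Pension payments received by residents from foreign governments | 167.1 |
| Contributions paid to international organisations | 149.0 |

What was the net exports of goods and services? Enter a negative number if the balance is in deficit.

6960.4

Goods: -839.7 + 5789.4 = 4949.7
Services: 1287.4 + 363.4 + 359.9 = 2010.7
Trade balance = 4949.7 + 2010.7 = 6960.4
(Excluded from the trade balance — secondary income: personal remittances sent abroad by immigrant workers 199.7, official development assistance provided to other countries 233.6, personal remittances received from nationals working abroad 626.3, pension payments received by residents from foreign governments 167.1, contributions paid to international organisations 149.0; primary income: compensation paid to foreign seasonal workers 150.5, interest received on holdings of foreign bonds 628.9; financial account: inward foreign direct investment in the manufacturing sector 909.4, sale of domestic government bonds to non-residents 1388.8, acquisition of a foreign subsidiary by a resident firm (outward FDI) 574.8, domestic pension funds' purchases of foreign equities 947.8, foreign purchases of equities on the domestic stock exchange 897.8; capital account: capital transfers received from emigrants 51.4.)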